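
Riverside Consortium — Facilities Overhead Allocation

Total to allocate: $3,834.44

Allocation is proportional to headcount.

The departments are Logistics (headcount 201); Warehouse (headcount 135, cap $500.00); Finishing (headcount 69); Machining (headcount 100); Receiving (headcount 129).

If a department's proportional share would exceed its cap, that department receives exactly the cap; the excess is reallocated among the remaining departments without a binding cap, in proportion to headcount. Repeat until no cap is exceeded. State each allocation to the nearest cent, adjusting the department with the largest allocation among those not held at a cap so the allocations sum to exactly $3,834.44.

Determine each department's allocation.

Combined headcount = 634.
Proportional shares (ignoring caps): Logistics 1,215.6505; Warehouse 816.4817; Finishing 417.3129; Machining 604.8013; Receiving 780.1936.
Held at cap: Warehouse ($500.00); residual $3,334.44 reallocated over remaining headcount 499.
Shares after redistribution: Logistics 1,343.1311 → $1,343.13; Finishing 461.0749 → $461.07; Machining 668.2244 → $668.22; Receiving 862.0095 → $862.01.
Rounding difference +$0.01 applied to Logistics → $1,343.14.

Logistics: $1,343.14 · Warehouse: $500.00 · Finishing: $461.07 · Machining: $668.22 · Receiving: $862.01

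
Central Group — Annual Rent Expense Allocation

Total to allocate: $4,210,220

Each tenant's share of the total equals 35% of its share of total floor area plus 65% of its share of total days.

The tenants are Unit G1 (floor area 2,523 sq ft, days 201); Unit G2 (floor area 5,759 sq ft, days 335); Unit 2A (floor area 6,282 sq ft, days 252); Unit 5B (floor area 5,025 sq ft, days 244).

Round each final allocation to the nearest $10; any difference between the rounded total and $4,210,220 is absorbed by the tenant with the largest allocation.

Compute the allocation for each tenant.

Unit G1: $722,800 · Unit G2: $1,321,570 · Unit 2A: $1,140,810 · Unit 5B: $1,025,040

Floor area total 19,589; days total 1,032.
Blended shares (35% floor area + 65% days): Unit G1 0.1717; Unit G2 0.3139; Unit 2A 0.2710; Unit 5B 0.2435.
Raw shares: Unit G1 722,800.92; Unit G2 1,321,567.41; Unit 2A 1,140,811.71; Unit 5B 1,025,039.96.
Rounded to nearest $10: Unit G1 $722,800; Unit G2 $1,321,570; Unit 2A $1,140,810; Unit 5B $1,025,040. Sum = $4,210,220.
Rounded total matches; no reconciliation needed.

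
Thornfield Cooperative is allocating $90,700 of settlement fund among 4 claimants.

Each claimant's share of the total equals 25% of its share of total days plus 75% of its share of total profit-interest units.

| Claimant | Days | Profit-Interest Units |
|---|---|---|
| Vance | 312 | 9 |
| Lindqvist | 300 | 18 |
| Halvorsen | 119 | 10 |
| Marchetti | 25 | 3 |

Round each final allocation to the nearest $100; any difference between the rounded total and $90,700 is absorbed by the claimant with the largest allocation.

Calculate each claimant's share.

Vance: $24,700 · Lindqvist: $39,500 · Halvorsen: $20,600 · Marchetti: $5,900

Days total 756; profit-interest units total 40.
Blended shares (25% days + 75% profit-interest units): Vance 0.2719; Lindqvist 0.4367; Halvorsen 0.2269; Marchetti 0.0645.
Proportional shares: Vance 24,663.56; Lindqvist 39,609.27; Halvorsen 20,575.46; Marchetti 5,851.71.
Rounded to nearest $100: Vance $24,700; Lindqvist $39,600; Halvorsen $20,600; Marchetti $5,900. Sum = $90,800.
Difference $90,700 − $90,800 = −$100 applied to largest allocation (Lindqvist): Lindqvist becomes $39,500.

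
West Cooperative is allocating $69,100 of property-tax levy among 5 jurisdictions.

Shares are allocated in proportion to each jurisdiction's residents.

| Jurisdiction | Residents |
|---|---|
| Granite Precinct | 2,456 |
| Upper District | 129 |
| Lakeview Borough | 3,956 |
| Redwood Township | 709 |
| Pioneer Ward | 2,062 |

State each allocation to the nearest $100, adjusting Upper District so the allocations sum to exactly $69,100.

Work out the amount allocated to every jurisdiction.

Granite Precinct: $18,200 · Upper District: $900 · Lakeview Borough: $29,400 · Redwood Township: $5,300 · Pioneer Ward: $15,300

Total residents = 9,312.
Pro-rata amounts: Granite Precinct 2,456/9,312 × $69,100 = 18,224.83; Upper District 129/9,312 × $69,100 = 957.25; Lakeview Borough 3,956/9,312 × $69,100 = 29,355.63; Redwood Township 709/9,312 × $69,100 = 5,261.16; Pioneer Ward 2,062/9,312 × $69,100 = 15,301.14.
At nearest $100: Granite Precinct $18,200; Upper District $1,000; Lakeview Borough $29,400; Redwood Township $5,300; Pioneer Ward $15,300. Sum = $69,200.
Difference $69,100 − $69,200 = −$100 applied to Upper District: Upper District becomes $900.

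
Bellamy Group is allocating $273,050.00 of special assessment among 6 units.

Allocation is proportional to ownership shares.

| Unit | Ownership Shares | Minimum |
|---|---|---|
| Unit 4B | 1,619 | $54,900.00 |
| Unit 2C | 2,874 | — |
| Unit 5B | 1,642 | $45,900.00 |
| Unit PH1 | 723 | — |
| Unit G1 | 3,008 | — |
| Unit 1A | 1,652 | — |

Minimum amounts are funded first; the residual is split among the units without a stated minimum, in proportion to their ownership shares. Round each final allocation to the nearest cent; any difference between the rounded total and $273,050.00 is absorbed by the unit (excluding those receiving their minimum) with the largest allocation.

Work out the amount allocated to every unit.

Unit 4B: $54,900.00 · Unit 2C: $59,954.77 · Unit 5B: $45,900.00 · Unit PH1: $15,082.57 · Unit G1: $62,750.14 · Unit 1A: $34,462.52

Fund the minimums — Unit 4B $54,900.00; Unit 5B $45,900.00. Residual $172,250.00.
Residual split over remaining ownership shares 8,257: Unit 2C 59,954.7657 → $59,954.77; Unit PH1 15,082.5663 → $15,082.57; Unit G1 62,750.1514 → $62,750.15; Unit 1A 34,462.5167 → $34,462.52.
Rounding difference −$0.01 applied to Unit G1 → $62,750.14.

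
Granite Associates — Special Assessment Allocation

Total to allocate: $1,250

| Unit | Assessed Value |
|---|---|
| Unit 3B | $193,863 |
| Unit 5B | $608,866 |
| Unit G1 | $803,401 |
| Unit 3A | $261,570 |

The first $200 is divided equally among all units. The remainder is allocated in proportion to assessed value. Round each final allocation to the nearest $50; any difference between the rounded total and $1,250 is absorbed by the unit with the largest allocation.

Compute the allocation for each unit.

Unit 3B: $150; Unit 5B: $400; Unit G1: $500; Unit 3A: $200

Equal tier: $200 ÷ 4 = $50 apiece.
Remainder $1,050 by assessed value (total 1,867,700): Unit 3B 108.99 → $100; Unit 5B 342.30 → $350; Unit G1 451.66 → $450; Unit 3A 147.05 → $150.
Totals: Unit 3B $50 + $100 = $150; Unit 5B $50 + $350 = $400; Unit G1 $50 + $450 = $500; Unit 3A $50 + $150 = $200.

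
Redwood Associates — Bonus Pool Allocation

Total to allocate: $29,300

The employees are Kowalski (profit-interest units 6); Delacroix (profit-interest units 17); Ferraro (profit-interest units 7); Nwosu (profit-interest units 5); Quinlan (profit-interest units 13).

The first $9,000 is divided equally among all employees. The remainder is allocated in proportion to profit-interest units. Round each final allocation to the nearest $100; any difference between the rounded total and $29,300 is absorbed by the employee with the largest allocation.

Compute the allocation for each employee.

Kowalski: $4,300 | Delacroix: $9,000 | Ferraro: $4,800 | Nwosu: $3,900 | Quinlan: $7,300

$9,000 shared equally gives $1,800 per employee.
Remainder $20,300 by profit-interest units (total 48): Kowalski 2,537.50 → $2,500; Delacroix 7,189.58 → $7,200; Ferraro 2,960.42 → $3,000; Nwosu 2,114.58 → $2,100; Quinlan 5,497.92 → $5,500.
Totals: Kowalski $1,800 + $2,500 = $4,300; Delacroix $1,800 + $7,200 = $9,000; Ferraro $1,800 + $3,000 = $4,800; Nwosu $1,800 + $2,100 = $3,900; Quinlan $1,800 + $5,500 = $7,300.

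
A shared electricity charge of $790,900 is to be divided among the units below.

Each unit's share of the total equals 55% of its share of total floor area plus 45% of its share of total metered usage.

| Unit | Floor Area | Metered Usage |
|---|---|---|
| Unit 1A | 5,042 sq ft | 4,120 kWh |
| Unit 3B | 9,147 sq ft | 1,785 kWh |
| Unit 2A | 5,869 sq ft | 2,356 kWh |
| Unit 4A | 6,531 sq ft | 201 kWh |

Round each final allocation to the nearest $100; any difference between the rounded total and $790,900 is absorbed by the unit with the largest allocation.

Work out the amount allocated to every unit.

Unit 1A: $255,800; Unit 3B: $224,700; Unit 2A: $195,100; Unit 4A: $115,300

Floor area total 26,589; metered usage total 8,462.
Composite weights (55% floor area + 45% metered usage): Unit 1A 0.3234; Unit 3B 0.2841; Unit 2A 0.2467; Unit 4A 0.1458.
Pro-rata amounts: Unit 1A 255,770.85; Unit 3B 224,720.24; Unit 2A 195,108.10; Unit 4A 115,300.80.
At nearest $100: Unit 1A $255,800; Unit 3B $224,700; Unit 2A $195,100; Unit 4A $115,300. Sum = $790,900.
Rounded total matches; no reconciliation needed.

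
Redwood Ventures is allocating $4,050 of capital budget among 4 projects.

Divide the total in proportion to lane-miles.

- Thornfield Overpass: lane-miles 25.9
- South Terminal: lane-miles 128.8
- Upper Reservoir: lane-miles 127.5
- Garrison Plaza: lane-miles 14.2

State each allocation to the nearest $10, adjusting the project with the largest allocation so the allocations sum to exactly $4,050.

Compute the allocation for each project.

Lane-miles total: 296.4.
Pro-rata amounts: Thornfield Overpass 25.9/296.4 × $4,050 = 353.90; South Terminal 128.8/296.4 × $4,050 = 1,759.92; Upper Reservoir 127.5/296.4 × $4,050 = 1,742.16; Garrison Plaza 14.2/296.4 × $4,050 = 194.03.
After rounding ($10): Thornfield Overpass $350; South Terminal $1,760; Upper Reservoir $1,740; Garrison Plaza $190. Sum = $4,040.
Difference $4,050 − $4,040 = +$10 applied to largest allocation (South Terminal): South Terminal becomes $1,770.

Thornfield Overpass: $350 · South Terminal: $1,770 · Upper Reservoir: $1,740 · Garrison Plaza: $190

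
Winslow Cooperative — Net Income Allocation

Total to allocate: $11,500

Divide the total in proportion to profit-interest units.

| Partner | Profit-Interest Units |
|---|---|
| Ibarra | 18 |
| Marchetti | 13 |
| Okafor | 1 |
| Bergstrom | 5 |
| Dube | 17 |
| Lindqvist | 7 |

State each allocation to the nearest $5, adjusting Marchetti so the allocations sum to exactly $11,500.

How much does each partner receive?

Combined profit-interest units = 61.
Raw shares: Ibarra 18/61 × $11,500 = 3,393.44; Marchetti 13/61 × $11,500 = 2,450.82; Okafor 1/61 × $11,500 = 188.52; Bergstrom 5/61 × $11,500 = 942.62; Dube 17/61 × $11,500 = 3,204.92; Lindqvist 7/61 × $11,500 = 1,319.67.
After rounding ($5): Ibarra $3,395; Marchetti $2,450; Okafor $190; Bergstrom $945; Dube $3,205; Lindqvist $1,320. Sum = $11,505.
Difference $11,500 − $11,505 = −$5 applied to Marchetti: Marchetti becomes $2,445.

Ibarra: $3,395; Marchetti: $2,445; Okafor: $190; Bergstrom: $945; Dube: $3,205; Lindqvist: $1,320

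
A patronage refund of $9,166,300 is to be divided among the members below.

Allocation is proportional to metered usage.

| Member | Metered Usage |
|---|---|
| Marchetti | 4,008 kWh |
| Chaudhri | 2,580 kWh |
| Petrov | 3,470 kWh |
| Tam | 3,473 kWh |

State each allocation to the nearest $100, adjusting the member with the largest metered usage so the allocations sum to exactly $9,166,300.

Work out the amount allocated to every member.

Combined metered usage = 4,008 + 2,580 + 3,470 + 3,473 = 13,531.
Pro-rata amounts: Marchetti 2,715,137.86; Chaudhri 1,747,768.38; Petrov 2,350,680.73; Tam 2,352,713.02.
After rounding ($100): Marchetti $2,715,100; Chaudhri $1,747,800; Petrov $2,350,700; Tam $2,352,700. Sum = $9,166,300.
No rounding difference to absorb.

Marchetti: $2,715,100 | Chaudhri: $1,747,800 | Petrov: $2,350,700 | Tam: $2,352,700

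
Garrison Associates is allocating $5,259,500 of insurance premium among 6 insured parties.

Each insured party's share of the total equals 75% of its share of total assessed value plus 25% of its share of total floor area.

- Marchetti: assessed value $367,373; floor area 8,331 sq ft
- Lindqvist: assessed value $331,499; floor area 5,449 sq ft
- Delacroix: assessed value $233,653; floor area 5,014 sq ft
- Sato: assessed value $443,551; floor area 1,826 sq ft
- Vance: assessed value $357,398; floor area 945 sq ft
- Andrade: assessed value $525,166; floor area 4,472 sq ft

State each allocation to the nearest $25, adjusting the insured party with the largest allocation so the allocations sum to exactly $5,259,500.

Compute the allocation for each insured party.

Marchetti: $1,062,325; Lindqvist: $854,125; Delacroix: $661,275; Sato: $866,850; Vance: $671,900; Andrade: $1,143,025

Totals — assessed value 2,258,640, floor area 26,037.
Combined weights (75% assessed value + 25% floor area): Marchetti 0.2020; Lindqvist 0.1624; Delacroix 0.1257; Sato 0.1648; Vance 0.1278; Andrade 0.2173.
Unrounded shares: Marchetti 1,062,319.92; Lindqvist 854,125.69; Delacroix 661,273.93; Sato 866,857.65; Vance 671,904.14; Andrade 1,143,018.66.
After rounding ($25): Marchetti $1,062,325; Lindqvist $854,125; Delacroix $661,275; Sato $866,850; Vance $671,900; Andrade $1,143,025. Sum = $5,259,500.
Sum already equals the total — no adjustment.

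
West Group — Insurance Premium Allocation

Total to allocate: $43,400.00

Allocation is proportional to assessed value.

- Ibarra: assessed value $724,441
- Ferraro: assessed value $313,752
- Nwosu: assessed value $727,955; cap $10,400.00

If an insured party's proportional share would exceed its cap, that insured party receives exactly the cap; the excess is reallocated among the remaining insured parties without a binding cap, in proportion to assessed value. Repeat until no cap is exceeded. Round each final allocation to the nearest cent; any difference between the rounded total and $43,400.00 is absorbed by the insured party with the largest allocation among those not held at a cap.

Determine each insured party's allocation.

Assessed value total: 1,766,148.
Proportional shares (ignoring caps): Ibarra 17,801.8713; Ferraro 7,709.9070; Nwosu 17,888.2217.
Capped: Nwosu ($10,400.00); remaining pool $33,000.00 reallocated over remaining assessed value 1,038,193.
Redistributed shares: Ibarra 23,027.0797 → $23,027.08; Ferraro 9,972.9203 → $9,972.92.

Ibarra: $23,027.08; Ferraro: $9,972.92; Nwosu: $10,400.00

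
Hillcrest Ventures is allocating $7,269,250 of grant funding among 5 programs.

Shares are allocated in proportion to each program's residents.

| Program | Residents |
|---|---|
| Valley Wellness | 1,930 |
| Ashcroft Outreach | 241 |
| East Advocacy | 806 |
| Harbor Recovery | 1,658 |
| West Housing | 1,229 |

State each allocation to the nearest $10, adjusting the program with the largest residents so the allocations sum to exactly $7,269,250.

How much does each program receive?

Residents total: 1,930 + 241 + 806 + 1,658 + 1,229 = 5,864.
Pro-rata amounts: Valley Wellness 2,392,505.54; Ashcroft Outreach 298,753.28; East Advocacy 999,149.98; Harbor Recovery 2,055,323.41; West Housing 1,523,517.78.
After rounding ($10): Valley Wellness $2,392,510; Ashcroft Outreach $298,750; East Advocacy $999,150; Harbor Recovery $2,055,320; West Housing $1,523,520. Sum = $7,269,250.
No rounding difference to absorb.

Valley Wellness: $2,392,510 · Ashcroft Outreach: $298,750 · East Advocacy: $999,150 · Harbor Recovery: $2,055,320 · West Housing: $1,523,520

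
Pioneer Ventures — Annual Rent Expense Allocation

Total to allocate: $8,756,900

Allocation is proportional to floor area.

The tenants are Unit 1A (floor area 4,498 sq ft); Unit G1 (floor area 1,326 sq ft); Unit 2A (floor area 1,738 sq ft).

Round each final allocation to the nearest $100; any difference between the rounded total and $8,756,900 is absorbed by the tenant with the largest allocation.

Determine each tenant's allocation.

Unit 1A: $5,208,800; Unit G1: $1,535,500; Unit 2A: $2,012,600

Floor area total: 7,562.
Raw shares: Unit 1A 4,498/7,562 × $8,756,900 = 5,208,745.86; Unit G1 1,326/7,562 × $8,756,900 = 1,535,526.24; Unit 2A 1,738/7,562 × $8,756,900 = 2,012,627.90.
After rounding ($100): Unit 1A $5,208,700; Unit G1 $1,535,500; Unit 2A $2,012,600. Sum = $8,756,800.
Difference $8,756,900 − $8,756,800 = +$100 applied to largest allocation (Unit 1A): Unit 1A becomes $5,208,800.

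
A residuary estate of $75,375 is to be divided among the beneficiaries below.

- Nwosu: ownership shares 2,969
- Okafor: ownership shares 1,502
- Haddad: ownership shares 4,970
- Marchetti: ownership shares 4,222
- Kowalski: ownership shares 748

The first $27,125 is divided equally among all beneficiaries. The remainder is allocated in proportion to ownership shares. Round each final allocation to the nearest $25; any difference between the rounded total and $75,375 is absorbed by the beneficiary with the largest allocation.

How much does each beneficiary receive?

Nwosu: $15,375 · Okafor: $10,450 · Haddad: $22,075 · Marchetti: $19,550 · Kowalski: $7,925

$27,125 shared equally gives $5,425 per beneficiary.
Remainder $48,250 by ownership shares (total 14,411): Nwosu 9,940.62 → $9,950; Okafor 5,028.90 → $5,025; Haddad 16,640.24 → $16,650; Marchetti 14,135.83 → $14,125; Kowalski 2,504.41 → $2,500.
Totals: Nwosu $5,425 + $9,950 = $15,375; Okafor $5,425 + $5,025 = $10,450; Haddad $5,425 + $16,650 = $22,075; Marchetti $5,425 + $14,125 = $19,550; Kowalski $5,425 + $2,500 = $7,925.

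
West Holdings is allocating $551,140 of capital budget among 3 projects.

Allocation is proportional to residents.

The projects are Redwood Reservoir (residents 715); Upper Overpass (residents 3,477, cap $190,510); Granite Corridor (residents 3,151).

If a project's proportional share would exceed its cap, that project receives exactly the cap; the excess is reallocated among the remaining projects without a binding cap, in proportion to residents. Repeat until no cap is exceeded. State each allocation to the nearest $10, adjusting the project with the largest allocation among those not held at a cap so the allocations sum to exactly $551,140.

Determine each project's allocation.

Redwood Reservoir: $66,700 · Upper Overpass: $190,510 · Granite Corridor: $293,930

Residents total: 7,343.
Unconstrained shares: Redwood Reservoir 53,665.41; Upper Overpass 260,971.51; Granite Corridor 236,503.08.
Cap binds for Upper Overpass ($190,510); remaining pool $360,630 reallocated over remaining residents 3,866.
Redistributed shares: Redwood Reservoir 66,696.96 → $66,700; Granite Corridor 293,933.04 → $293,930.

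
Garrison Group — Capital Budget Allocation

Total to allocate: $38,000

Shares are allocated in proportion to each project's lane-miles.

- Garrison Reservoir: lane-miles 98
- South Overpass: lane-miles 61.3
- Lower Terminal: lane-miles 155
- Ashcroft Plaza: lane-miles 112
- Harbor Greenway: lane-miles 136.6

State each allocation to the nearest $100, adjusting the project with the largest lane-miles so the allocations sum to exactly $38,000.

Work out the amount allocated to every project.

Garrison Reservoir: $6,600; South Overpass: $4,100; Lower Terminal: $10,500; Ashcroft Plaza: $7,600; Harbor Greenway: $9,200

Combined lane-miles = 98 + 61.3 + 155 + 112 + 136.6 = 562.9.
Unrounded shares: Garrison Reservoir 6,615.74; South Overpass 4,138.21; Lower Terminal 10,463.67; Ashcroft Plaza 7,560.85; Harbor Greenway 9,221.53.
At nearest $100: Garrison Reservoir $6,600; South Overpass $4,100; Lower Terminal $10,500; Ashcroft Plaza $7,600; Harbor Greenway $9,200. Sum = $38,000.
No rounding difference to absorb.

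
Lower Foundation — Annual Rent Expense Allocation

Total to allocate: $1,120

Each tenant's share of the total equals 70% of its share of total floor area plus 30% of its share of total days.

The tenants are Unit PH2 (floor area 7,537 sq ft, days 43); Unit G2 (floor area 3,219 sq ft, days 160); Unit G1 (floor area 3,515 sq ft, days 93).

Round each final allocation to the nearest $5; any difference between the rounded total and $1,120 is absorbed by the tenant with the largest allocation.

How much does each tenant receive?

Unit PH2: $460 | Unit G2: $360 | Unit G1: $300

Totals — floor area 14,271, days 296.
Blended shares (70% floor area + 30% days): Unit PH2 0.4133; Unit G2 0.3201; Unit G1 0.2667.
Pro-rata amounts: Unit PH2 462.87; Unit G2 358.46; Unit G1 298.67.
After rounding ($5): Unit PH2 $465; Unit G2 $360; Unit G1 $300. Sum = $1,125.
Difference $1,120 − $1,125 = −$5 applied to largest allocation (Unit PH2): Unit PH2 becomes $460.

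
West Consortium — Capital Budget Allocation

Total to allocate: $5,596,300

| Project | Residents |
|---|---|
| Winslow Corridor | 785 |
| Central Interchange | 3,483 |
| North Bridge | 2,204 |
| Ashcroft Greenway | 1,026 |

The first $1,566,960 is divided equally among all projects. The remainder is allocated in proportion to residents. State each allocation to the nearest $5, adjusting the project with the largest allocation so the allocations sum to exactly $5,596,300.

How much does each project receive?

Winslow Corridor: $813,590; Central Interchange: $2,263,465; North Bridge: $1,576,145; Ashcroft Greenway: $943,100

First tranche $1,566,960 split equally: $391,740 each.
Remainder $4,029,340 by residents (total 7,498): Winslow Corridor 421,850.08 → $421,850; Central Interchange 1,871,724.62 → $1,871,725; North Bridge 1,184,404.56 → $1,184,405; Ashcroft Greenway 551,360.74 → $551,360.
Totals: Winslow Corridor $391,740 + $421,850 = $813,590; Central Interchange $391,740 + $1,871,725 = $2,263,465; North Bridge $391,740 + $1,184,405 = $1,576,145; Ashcroft Greenway $391,740 + $551,360 = $943,100.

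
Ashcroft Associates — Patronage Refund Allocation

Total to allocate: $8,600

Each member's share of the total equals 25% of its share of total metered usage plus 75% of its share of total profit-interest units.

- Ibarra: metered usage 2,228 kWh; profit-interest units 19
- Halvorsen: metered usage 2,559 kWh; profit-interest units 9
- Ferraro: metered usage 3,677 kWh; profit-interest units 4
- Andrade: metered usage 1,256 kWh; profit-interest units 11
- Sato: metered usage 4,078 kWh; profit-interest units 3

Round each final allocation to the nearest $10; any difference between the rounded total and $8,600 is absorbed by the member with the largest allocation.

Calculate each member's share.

Ibarra: $3,010 · Halvorsen: $1,660 · Ferraro: $1,130 · Andrade: $1,740 · Sato: $1,060

Totals — metered usage 13,798, profit-interest units 46.
Composite weights (25% metered usage + 75% profit-interest units): Ibarra 0.3502; Halvorsen 0.1931; Ferraro 0.1318; Andrade 0.2021; Sato 0.1228.
Unrounded shares: Ibarra 3,011.30; Halvorsen 1,660.70; Ferraro 1,133.82; Andrade 1,738.10; Sato 1,056.08.
After rounding ($10): Ibarra $3,010; Halvorsen $1,660; Ferraro $1,130; Andrade $1,740; Sato $1,060. Sum = $8,600.
Sum already equals the total — no adjustment.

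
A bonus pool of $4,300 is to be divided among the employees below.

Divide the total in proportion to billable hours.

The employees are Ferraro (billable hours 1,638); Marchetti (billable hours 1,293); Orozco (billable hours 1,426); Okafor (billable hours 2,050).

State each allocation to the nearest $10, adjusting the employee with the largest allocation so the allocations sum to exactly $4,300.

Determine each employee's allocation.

Ferraro: $1,100 | Marchetti: $870 | Orozco: $960 | Okafor: $1,370

Billable hours total: 6,407.
Proportional shares: Ferraro 1,638/6,407 × $4,300 = 1,099.33; Marchetti 1,293/6,407 × $4,300 = 867.79; Orozco 1,426/6,407 × $4,300 = 957.05; Okafor 2,050/6,407 × $4,300 = 1,375.84.
At nearest $10: Ferraro $1,100; Marchetti $870; Orozco $960; Okafor $1,380. Sum = $4,310.
Difference $4,300 − $4,310 = −$10 applied to largest allocation (Okafor): Okafor becomes $1,370.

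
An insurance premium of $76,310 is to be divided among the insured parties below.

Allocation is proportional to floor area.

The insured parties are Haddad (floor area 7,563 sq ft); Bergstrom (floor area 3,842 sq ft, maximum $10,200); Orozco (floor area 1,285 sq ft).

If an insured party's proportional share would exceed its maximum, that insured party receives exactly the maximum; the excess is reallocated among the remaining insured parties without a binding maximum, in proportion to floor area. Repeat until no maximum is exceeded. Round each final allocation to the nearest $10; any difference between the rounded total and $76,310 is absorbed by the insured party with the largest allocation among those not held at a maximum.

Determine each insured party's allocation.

Haddad: $56,510 · Bergstrom: $10,200 · Orozco: $9,600

Combined floor area = 12,690.
Pro-rata shares before constraints: Haddad 45,479.32; Bergstrom 23,103.47; Orozco 7,727.21.
Capped: Bergstrom ($10,200); remaining pool $66,110 reallocated over remaining floor area 8,848.
Remaining shares: Haddad 56,508.81 → $56,510; Orozco 9,601.19 → $9,600.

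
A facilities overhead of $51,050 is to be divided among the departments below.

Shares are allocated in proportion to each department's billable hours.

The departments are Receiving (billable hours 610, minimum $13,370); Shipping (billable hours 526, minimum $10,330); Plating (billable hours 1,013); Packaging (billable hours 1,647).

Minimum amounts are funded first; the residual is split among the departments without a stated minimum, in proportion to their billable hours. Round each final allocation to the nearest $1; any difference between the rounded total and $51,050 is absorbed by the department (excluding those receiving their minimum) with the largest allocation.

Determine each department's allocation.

Guaranteed amounts: Receiving $13,370; Shipping $10,330. Residual $27,350.
Residual split over remaining billable hours 2,660: Plating 10,415.62 → $10,416; Packaging 16,934.38 → $16,934.

Receiving: $13,370 | Shipping: $10,330 | Plating: $10,416 | Packaging: $16,934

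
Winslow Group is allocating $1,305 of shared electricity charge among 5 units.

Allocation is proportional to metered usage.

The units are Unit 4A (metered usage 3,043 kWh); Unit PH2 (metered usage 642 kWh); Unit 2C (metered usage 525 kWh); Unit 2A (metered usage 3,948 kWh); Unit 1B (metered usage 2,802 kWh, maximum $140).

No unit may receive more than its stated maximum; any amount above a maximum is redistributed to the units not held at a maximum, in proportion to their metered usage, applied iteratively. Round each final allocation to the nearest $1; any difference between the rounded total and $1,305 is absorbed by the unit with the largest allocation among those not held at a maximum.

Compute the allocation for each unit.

Total metered usage = 10,960.
Unconstrained shares: Unit 4A 362.33; Unit PH2 76.44; Unit 2C 62.51; Unit 2A 470.09; Unit 1B 333.63.
Cap binds for Unit 1B ($140); balance $1,165 reallocated over remaining metered usage 8,158.
Remaining shares: Unit 4A 434.55 → $435; Unit PH2 91.68 → $92; Unit 2C 74.97 → $75; Unit 2A 563.79 → $564.
Rounding difference −$1 applied to Unit 2A → $563.

Unit 4A: $435 · Unit PH2: $92 · Unit 2C: $75 · Unit 2A: $563 · Unit 1B: $140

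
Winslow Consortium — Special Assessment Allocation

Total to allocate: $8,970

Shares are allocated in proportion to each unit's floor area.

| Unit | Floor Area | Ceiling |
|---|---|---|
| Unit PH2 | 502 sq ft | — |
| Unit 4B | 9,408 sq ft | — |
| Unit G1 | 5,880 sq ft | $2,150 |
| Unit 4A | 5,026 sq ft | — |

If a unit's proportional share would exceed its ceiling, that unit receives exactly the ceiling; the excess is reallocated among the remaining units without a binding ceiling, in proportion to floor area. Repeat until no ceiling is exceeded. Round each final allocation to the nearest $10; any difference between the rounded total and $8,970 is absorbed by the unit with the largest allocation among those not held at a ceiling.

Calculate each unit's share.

Unit PH2: $230 | Unit 4B: $4,300 | Unit G1: $2,150 | Unit 4A: $2,290

Floor area total: 20,816.
Unconstrained shares: Unit PH2 216.32; Unit 4B 4,054.08; Unit G1 2,533.80; Unit 4A 2,165.80.
Held at cap: Unit G1 ($2,150); remaining pool $6,820 reallocated over remaining floor area 14,936.
Shares after redistribution: Unit PH2 229.22 → $230; Unit 4B 4,295.83 → $4,300; Unit 4A 2,294.95 → $2,290.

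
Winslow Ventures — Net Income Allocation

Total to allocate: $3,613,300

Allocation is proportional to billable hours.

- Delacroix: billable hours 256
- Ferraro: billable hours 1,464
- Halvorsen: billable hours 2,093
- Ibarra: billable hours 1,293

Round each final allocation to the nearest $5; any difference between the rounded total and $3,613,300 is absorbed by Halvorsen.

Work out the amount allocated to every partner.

Delacroix: $181,160; Ferraro: $1,036,010; Halvorsen: $1,481,130; Ibarra: $915,000

Total billable hours = 5,106.
Proportional shares: Delacroix 256/5,106 × $3,613,300 = 181,160.36; Ferraro 1,464/5,106 × $3,613,300 = 1,036,010.81; Halvorsen 2,093/5,106 × $3,613,300 = 1,481,127.48; Ibarra 1,293/5,106 × $3,613,300 = 915,001.35.
Rounded to nearest $5: Delacroix $181,160; Ferraro $1,036,010; Halvorsen $1,481,125; Ibarra $915,000. Sum = $3,613,295.
Difference $3,613,300 − $3,613,295 = +$5 applied to Halvorsen: Halvorsen becomes $1,481,130.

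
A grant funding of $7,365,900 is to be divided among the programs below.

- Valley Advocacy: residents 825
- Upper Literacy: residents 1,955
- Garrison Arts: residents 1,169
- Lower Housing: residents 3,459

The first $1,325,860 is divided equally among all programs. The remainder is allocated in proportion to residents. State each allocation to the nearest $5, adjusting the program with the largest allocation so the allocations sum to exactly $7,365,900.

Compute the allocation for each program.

Equal tier: $1,325,860 ÷ 4 = $331,465 apiece.
Remainder $6,040,040 by residents (total 7,408): Valley Advocacy 672,655.64 → $672,655; Upper Literacy 1,593,990.04 → $1,593,990; Garrison Arts 953,132.66 → $953,135; Lower Housing 2,820,261.66 → $2,820,260.
Totals: Valley Advocacy $331,465 + $672,655 = $1,004,120; Upper Literacy $331,465 + $1,593,990 = $1,925,455; Garrison Arts $331,465 + $953,135 = $1,284,600; Lower Housing $331,465 + $2,820,260 = $3,151,725.

Valley Advocacy: $1,004,120 · Upper Literacy: $1,925,455 · Garrison Arts: $1,284,600 · Lower Housing: $3,151,725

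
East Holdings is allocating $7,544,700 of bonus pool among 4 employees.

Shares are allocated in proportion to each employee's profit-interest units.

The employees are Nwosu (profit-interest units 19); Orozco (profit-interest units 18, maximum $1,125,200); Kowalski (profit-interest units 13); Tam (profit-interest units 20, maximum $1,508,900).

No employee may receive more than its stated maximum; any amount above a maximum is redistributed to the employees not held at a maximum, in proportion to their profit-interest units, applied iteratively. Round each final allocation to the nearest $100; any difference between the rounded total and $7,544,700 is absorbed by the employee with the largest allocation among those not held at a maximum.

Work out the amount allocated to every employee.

Nwosu: $2,915,700 | Orozco: $1,125,200 | Kowalski: $1,994,900 | Tam: $1,508,900

Profit-interest units total: 70.
Pro-rata shares before constraints: Nwosu 2,047,847.14; Orozco 1,940,065.71; Kowalski 1,401,158.57; Tam 2,155,628.57.
Capped: Orozco ($1,125,200), Tam ($1,508,900); residual $4,910,600 reallocated over remaining profit-interest units 32.
Redistributed shares: Nwosu 2,915,668.75 → $2,915,700; Kowalski 1,994,931.25 → $1,994,900.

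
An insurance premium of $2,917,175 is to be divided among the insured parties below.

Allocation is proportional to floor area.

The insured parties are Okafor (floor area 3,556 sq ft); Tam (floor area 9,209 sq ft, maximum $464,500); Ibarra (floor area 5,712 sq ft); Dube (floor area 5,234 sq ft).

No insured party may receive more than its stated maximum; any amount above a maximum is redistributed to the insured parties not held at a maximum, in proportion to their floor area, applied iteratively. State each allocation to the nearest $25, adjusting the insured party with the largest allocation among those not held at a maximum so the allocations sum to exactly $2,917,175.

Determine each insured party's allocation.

Okafor: $601,425 | Tam: $464,500 | Ibarra: $966,050 | Dube: $885,200

Floor area total: 23,711.
Proportional shares (ignoring caps): Okafor 437,496.28; Tam 1,132,987.41; Ibarra 702,749.93; Dube 643,941.38.
Held at cap: Tam ($464,500); residual $2,452,675 reallocated over remaining floor area 14,502.
Redistributed shares: Okafor 601,414.45 → $601,425; Ibarra 966,051.55 → $966,050; Dube 885,209.00 → $885,200.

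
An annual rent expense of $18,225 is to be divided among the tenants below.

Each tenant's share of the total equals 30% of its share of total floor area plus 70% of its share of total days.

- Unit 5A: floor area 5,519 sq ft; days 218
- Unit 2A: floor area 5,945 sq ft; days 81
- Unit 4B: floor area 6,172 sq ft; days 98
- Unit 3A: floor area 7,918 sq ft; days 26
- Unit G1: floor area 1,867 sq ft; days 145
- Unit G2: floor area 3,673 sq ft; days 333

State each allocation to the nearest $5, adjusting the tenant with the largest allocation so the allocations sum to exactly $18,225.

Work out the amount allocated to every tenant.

Floor area total 31,094; days total 901.
Composite weights (30% floor area + 70% days): Unit 5A 0.2226; Unit 2A 0.1203; Unit 4B 0.1357; Unit 3A 0.0966; Unit G1 0.1307; Unit G2 0.2942.
Proportional shares: Unit 5A 4,057.17; Unit 2A 2,192.26; Unit 4B 2,472.88; Unit 3A 1,760.42; Unit G1 2,381.38; Unit G2 5,360.89.
Rounded to nearest $5: Unit 5A $4,055; Unit 2A $2,190; Unit 4B $2,475; Unit 3A $1,760; Unit G1 $2,380; Unit G2 $5,360. Sum = $18,220.
Difference $18,225 − $18,220 = +$5 applied to largest allocation (Unit G2): Unit G2 becomes $5,365.

Unit 5A: $4,055; Unit 2A: $2,190; Unit 4B: $2,475; Unit 3A: $1,760; Unit G1: $2,380; Unit G2: $5,365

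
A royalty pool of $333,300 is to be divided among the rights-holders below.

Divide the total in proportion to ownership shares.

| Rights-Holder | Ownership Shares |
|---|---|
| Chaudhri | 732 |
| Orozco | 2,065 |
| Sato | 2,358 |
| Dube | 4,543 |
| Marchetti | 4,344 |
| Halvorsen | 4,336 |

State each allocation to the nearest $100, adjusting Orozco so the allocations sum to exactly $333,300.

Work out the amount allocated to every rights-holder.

Chaudhri: $13,300 · Orozco: $37,400 · Sato: $42,800 · Dube: $82,400 · Marchetti: $78,800 · Halvorsen: $78,600

Ownership shares total: 18,378.
Raw shares: Chaudhri 732/18,378 × $333,300 = 13,275.42; Orozco 2,065/18,378 × $333,300 = 37,450.46; Sato 2,358/18,378 × $333,300 = 42,764.25; Dube 4,543/18,378 × $333,300 = 82,391.01; Marchetti 4,344/18,378 × $333,300 = 78,781.98; Halvorsen 4,336/18,378 × $333,300 = 78,636.89.
Rounded to nearest $100: Chaudhri $13,300; Orozco $37,500; Sato $42,800; Dube $82,400; Marchetti $78,800; Halvorsen $78,600. Sum = $333,400.
Difference $333,300 − $333,400 = −$100 applied to Orozco: Orozco becomes $37,400.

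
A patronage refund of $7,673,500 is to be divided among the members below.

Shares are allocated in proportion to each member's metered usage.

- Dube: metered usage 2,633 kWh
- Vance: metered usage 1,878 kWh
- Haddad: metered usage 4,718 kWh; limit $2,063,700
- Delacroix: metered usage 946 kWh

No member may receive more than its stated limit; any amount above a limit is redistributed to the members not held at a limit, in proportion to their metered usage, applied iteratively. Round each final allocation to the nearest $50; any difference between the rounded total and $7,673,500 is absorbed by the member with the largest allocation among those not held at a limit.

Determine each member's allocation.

Dube: $2,706,700; Vance: $1,930,600; Haddad: $2,063,700; Delacroix: $972,500

Combined metered usage = 10,175.
Pro-rata shares before constraints: Dube 1,985,683.10; Vance 1,416,298.08; Haddad 3,558,090.71; Delacroix 713,428.11.
Cap binds for Haddad ($2,063,700); balance $5,609,800 reallocated over remaining metered usage 5,457.
Remaining shares: Dube 2,706,725.93 → $2,706,750; Vance 1,930,585.38 → $1,930,600; Delacroix 972,488.69 → $972,500.
Rounding difference −$50 applied to Dube → $2,706,700.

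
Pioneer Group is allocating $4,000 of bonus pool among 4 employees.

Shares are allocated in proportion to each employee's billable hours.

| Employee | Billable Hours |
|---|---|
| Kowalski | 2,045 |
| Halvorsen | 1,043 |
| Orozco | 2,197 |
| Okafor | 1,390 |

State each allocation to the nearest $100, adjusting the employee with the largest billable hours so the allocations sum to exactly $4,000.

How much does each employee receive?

Total billable hours = 6,675.
Proportional shares: Kowalski 2,045/6,675 × $4,000 = 1,225.47; Halvorsen 1,043/6,675 × $4,000 = 625.02; Orozco 2,197/6,675 × $4,000 = 1,316.55; Okafor 1,390/6,675 × $4,000 = 832.96.
At nearest $100: Kowalski $1,200; Halvorsen $600; Orozco $1,300; Okafor $800. Sum = $3,900.
Difference $4,000 − $3,900 = +$100 applied to largest billable hours (Orozco): Orozco becomes $1,400.

Kowalski: $1,200 | Halvorsen: $600 | Orozco: $1,400 | Okafor: $800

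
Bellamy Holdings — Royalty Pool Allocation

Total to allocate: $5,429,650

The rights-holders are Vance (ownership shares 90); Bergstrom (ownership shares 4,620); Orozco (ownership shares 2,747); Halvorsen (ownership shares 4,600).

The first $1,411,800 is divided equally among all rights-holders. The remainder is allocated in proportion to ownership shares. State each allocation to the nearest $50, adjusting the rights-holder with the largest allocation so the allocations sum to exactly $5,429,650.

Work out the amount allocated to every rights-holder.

Vance: $382,950 | Bergstrom: $1,892,500 | Orozco: $1,268,350 | Halvorsen: $1,885,850

Equal tier: $1,411,800 ÷ 4 = $352,950 apiece.
Remainder $4,017,850 by ownership shares (total 12,057): Vance 29,991.42 → $30,000; Bergstrom 1,539,559.34 → $1,539,550; Orozco 915,404.66 → $915,400; Halvorsen 1,532,894.58 → $1,532,900.
Totals: Vance $352,950 + $30,000 = $382,950; Bergstrom $352,950 + $1,539,550 = $1,892,500; Orozco $352,950 + $915,400 = $1,268,350; Halvorsen $352,950 + $1,532,900 = $1,885,850.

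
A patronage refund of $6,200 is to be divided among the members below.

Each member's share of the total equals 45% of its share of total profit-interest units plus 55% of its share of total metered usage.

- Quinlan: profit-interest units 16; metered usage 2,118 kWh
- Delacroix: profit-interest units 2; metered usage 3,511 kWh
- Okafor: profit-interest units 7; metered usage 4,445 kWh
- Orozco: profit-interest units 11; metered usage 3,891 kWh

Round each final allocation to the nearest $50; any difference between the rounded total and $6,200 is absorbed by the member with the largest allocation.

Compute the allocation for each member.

Quinlan: $1,750 · Delacroix: $1,000 · Okafor: $1,650 · Orozco: $1,800

Profit-interest units total 36; metered usage total 13,965.
Composite weights (45% profit-interest units + 55% metered usage): Quinlan 0.2834; Delacroix 0.1633; Okafor 0.2626; Orozco 0.2907.
Unrounded shares: Quinlan 1,757.18; Delacroix 1,012.32; Okafor 1,627.89; Orozco 1,802.61.
At nearest $50: Quinlan $1,750; Delacroix $1,000; Okafor $1,650; Orozco $1,800. Sum = $6,200.
Rounded total matches; no reconciliation needed.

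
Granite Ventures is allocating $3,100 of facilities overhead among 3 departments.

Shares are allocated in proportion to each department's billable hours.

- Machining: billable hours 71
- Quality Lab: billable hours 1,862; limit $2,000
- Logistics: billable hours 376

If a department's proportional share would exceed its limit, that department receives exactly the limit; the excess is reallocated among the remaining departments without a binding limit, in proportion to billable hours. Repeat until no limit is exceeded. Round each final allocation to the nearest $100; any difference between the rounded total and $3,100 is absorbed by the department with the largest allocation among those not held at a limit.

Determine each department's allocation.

Billable hours total: 2,309.
Pro-rata shares before constraints: Machining 95.32; Quality Lab 2,499.87; Logistics 504.81.
Cap binds for Quality Lab ($2,000); balance $1,100 reallocated over remaining billable hours 447.
Redistributed shares: Machining 174.72 → $200; Logistics 925.28 → $900.

Machining: $200; Quality Lab: $2,000; Logistics: $900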